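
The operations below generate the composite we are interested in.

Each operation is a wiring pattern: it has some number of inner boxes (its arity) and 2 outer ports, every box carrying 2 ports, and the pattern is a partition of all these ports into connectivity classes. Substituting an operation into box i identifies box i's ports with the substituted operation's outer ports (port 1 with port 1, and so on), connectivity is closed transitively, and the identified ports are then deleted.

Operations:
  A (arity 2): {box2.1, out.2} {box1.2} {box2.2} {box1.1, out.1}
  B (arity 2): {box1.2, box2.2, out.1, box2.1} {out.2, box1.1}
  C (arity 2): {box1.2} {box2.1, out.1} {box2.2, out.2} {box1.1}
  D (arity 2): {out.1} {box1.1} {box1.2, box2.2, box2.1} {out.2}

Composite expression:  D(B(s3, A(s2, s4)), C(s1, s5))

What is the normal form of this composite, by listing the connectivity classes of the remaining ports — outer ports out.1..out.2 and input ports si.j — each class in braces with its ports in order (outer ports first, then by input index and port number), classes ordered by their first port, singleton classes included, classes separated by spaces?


{out.1} {out.2} {s1.1} {s1.2} {s2.1, s3.2, s4.1} {s2.2} {s3.1, s5.1, s5.2} {s4.2}

Reachability decides: close wires over D-identified ports.
stage A: inputs (s2, s4), connectivity {out.1, s2.1} {out.2, s4.1} {s2.2} {s4.2}, out.j its boundary
stage B: inputs (s3, s2, s4), connectivity {out.1, s2.1, s3.2, s4.1} {out.2, s3.1} {s2.2} {s4.2}, out.j its boundary
stage C: inputs (s1, s5), connectivity {out.1, s5.1} {out.2, s5.2} {s1.1} {s1.2}, out.j its boundary
stage D: inputs (s3, s2, s4, s1, s5), connectivity {out.1} {out.2} {s1.1} {s1.2} {s2.1, s3.2, s4.1} {s2.2} {s3.1, s5.1, s5.2} {s4.2}, out.j its boundary


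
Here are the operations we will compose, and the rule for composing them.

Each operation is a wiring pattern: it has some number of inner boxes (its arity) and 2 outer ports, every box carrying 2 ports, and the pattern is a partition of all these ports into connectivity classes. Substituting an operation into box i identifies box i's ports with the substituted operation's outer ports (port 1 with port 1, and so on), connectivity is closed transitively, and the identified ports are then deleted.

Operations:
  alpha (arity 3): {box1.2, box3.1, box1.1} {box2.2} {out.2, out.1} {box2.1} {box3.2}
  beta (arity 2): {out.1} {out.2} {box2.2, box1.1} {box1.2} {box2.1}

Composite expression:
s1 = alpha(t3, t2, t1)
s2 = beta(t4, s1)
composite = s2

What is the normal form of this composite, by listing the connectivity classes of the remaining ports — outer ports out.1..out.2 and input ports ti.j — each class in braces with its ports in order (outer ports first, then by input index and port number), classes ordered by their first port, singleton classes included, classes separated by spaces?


{out.1} {out.2} {t1.1, t3.1, t3.2} {t1.2} {t2.1} {t2.2} {t4.1} {t4.2}

Substituting into beta glues patterns; closure does the rest.
stage alpha: inputs (t3, t2, t1), connectivity {out.1, out.2} {t1.1, t3.1, t3.2} {t1.2} {t2.1} {t2.2}, out.j its boundary
stage beta: inputs (t4, t3, t2, t1), connectivity {out.1} {out.2} {t1.1, t3.1, t3.2} {t1.2} {t2.1} {t2.2} {t4.1} {t4.2}, out.j its boundary


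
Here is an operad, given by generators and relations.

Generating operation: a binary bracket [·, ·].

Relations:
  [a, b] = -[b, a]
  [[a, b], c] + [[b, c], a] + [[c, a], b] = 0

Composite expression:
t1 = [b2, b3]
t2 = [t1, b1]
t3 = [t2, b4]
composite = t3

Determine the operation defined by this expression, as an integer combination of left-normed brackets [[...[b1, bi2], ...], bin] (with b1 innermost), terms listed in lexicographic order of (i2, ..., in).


Left-normed coefficients sit on the b1-initial expansion words.
Composite bracket: [[[b2, b3], b1], b4]
The bracket unfolds into 8 signed words via [a, b] = ab - ba (2^3 = 8).
Words beginning with b1 determine it all:
  the word b1b2b3b4 carries sign -1 and contributes -[[[b1, b2], b3], b4]
  the word b1b3b2b4 carries sign +1 and contributes +[[[b1, b3], b2], b4]

-[[[b1, b2], b3], b4] + [[[b1, b3], b2], b4]


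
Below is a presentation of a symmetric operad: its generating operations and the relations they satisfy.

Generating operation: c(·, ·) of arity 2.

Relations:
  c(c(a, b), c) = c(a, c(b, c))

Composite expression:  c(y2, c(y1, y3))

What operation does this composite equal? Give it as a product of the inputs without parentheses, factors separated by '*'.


y2 * y1 * y3

All parenthesizations of c agree; list the y-inputs left to right.
c(y1, y3) reduces to y1 * y3
c(y2, c(y1, y3)) reduces to y2 * y1 * y3


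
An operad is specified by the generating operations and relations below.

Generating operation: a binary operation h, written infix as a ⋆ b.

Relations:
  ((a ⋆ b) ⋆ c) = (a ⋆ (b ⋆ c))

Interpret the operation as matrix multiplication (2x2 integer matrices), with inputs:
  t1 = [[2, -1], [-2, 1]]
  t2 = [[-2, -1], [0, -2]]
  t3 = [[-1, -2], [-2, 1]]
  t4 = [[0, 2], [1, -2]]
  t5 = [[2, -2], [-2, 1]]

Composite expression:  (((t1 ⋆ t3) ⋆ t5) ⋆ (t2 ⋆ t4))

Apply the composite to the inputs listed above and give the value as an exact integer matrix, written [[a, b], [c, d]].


[[0, -40], [0, 40]]

(t1 ⋆ t3) = [[0, -5], [0, 5]]
((t1 ⋆ t3) ⋆ t5) = [[10, -5], [-10, 5]]
(t2 ⋆ t4) = [[-1, -2], [-2, 4]]
(((t1 ⋆ t3) ⋆ t5) ⋆ (t2 ⋆ t4)) = [[0, -40], [0, 40]]


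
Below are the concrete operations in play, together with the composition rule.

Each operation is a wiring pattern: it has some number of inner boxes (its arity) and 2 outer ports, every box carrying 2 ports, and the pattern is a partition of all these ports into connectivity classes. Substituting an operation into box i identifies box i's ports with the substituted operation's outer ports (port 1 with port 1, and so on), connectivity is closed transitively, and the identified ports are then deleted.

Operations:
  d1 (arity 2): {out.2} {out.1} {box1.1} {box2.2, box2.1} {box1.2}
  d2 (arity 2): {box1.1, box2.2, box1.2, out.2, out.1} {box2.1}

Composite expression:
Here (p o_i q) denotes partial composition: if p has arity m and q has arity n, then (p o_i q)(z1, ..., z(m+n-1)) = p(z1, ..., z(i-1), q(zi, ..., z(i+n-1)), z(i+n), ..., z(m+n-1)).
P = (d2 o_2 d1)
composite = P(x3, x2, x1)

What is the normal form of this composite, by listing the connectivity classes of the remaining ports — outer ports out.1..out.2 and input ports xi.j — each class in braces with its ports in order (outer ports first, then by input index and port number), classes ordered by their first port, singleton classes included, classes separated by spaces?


{out.1, out.2, x3.1, x3.2} {x1.1, x1.2} {x2.1} {x2.2}

Connectivity passes through glued d2-boundaries; trace each wire chain.
after d1, the pattern on (x2, x1) reads {out.1} {out.2} {x1.1, x1.2} {x2.1} {x2.2} (out.j = its outer ports)
after d2, the pattern on (x3, x2, x1) reads {out.1, out.2, x3.1, x3.2} {x1.1, x1.2} {x2.1} {x2.2} (out.j = its outer ports)


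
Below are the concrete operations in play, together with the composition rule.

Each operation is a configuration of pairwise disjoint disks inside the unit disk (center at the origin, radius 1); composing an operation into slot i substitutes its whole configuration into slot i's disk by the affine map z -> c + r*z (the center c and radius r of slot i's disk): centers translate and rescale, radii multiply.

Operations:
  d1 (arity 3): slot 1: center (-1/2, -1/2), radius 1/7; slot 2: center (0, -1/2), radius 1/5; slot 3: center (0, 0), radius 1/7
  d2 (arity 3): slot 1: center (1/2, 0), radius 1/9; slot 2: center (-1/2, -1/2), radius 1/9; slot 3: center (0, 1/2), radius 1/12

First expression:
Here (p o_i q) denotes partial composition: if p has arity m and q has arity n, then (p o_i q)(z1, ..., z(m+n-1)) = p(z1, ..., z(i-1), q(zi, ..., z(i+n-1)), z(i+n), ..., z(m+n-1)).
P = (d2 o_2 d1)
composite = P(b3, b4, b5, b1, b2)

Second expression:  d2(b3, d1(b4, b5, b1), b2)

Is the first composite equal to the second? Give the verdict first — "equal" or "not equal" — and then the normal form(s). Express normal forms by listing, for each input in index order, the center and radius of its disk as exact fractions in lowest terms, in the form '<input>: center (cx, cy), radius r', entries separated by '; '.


equal — both sides give b1: center (-1/2, -1/2), radius 1/63; b2: center (0, 1/2), radius 1/12; b3: center (1/2, 0), radius 1/9; b4: center (-5/9, -5/9), radius 1/63; b5: center (-1/2, -5/9), radius 1/45

Normal form of the first expression: b1: center (-1/2, -1/2), radius 1/63; b2: center (0, 1/2), radius 1/12; b3: center (1/2, 0), radius 1/9; b4: center (-5/9, -5/9), radius 1/63; b5: center (-1/2, -5/9), radius 1/45
Normal form of the second expression: b1: center (-1/2, -1/2), radius 1/63; b2: center (0, 1/2), radius 1/12; b3: center (1/2, 0), radius 1/9; b4: center (-5/9, -5/9), radius 1/63; b5: center (-1/2, -5/9), radius 1/45
One common form — equal.


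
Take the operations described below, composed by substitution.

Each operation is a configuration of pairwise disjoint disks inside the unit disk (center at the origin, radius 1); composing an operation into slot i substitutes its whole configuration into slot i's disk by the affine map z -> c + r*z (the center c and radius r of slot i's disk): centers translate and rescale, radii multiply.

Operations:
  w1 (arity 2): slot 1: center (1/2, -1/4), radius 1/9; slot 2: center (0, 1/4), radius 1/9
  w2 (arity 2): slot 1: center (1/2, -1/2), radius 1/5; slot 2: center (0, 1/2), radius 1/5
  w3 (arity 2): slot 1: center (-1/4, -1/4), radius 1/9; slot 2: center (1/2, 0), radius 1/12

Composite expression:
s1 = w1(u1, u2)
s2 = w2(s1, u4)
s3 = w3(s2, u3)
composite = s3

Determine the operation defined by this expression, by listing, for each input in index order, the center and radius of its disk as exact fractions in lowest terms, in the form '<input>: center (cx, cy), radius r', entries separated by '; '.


u1: center (-11/60, -14/45), radius 1/405; u2: center (-7/36, -3/10), radius 1/405; u3: center (1/2, 0), radius 1/12; u4: center (-1/4, -7/36), radius 1/45


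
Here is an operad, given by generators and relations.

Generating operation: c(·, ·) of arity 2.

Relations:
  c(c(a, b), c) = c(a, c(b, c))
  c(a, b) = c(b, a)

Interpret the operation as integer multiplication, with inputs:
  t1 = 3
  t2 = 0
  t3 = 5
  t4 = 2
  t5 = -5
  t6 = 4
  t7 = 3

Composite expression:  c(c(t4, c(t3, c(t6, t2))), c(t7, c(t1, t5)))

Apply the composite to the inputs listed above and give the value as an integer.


0

c(t6, t2) = 0
c(t3, c(t6, t2)) = 0
c(t4, c(t3, c(t6, t2))) = 0
c(t1, t5) = -15
c(t7, c(t1, t5)) = -45
c(c(t4, c(t3, c(t6, t2))), c(t7, c(t1, t5))) = 0


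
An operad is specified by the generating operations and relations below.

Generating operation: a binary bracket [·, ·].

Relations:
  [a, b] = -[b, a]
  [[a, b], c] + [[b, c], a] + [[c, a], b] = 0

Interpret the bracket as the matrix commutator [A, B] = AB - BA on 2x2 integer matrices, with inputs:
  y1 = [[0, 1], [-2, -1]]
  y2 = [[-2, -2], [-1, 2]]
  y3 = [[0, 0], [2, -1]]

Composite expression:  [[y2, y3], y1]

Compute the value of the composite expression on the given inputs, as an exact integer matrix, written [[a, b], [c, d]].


[[-11, -10], [-9, 11]]

[y2, y3] = [[-4, 2], [7, 4]]
[[y2, y3], y1] = [[-11, -10], [-9, 11]]


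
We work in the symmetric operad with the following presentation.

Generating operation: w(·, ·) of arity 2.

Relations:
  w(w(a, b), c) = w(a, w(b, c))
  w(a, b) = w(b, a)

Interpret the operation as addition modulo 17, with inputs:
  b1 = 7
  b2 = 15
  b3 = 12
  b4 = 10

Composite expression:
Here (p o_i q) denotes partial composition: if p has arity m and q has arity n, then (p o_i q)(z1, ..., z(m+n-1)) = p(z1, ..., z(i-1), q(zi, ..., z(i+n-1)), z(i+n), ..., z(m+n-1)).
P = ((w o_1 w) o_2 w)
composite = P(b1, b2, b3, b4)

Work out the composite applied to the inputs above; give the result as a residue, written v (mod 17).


10 (mod 17)


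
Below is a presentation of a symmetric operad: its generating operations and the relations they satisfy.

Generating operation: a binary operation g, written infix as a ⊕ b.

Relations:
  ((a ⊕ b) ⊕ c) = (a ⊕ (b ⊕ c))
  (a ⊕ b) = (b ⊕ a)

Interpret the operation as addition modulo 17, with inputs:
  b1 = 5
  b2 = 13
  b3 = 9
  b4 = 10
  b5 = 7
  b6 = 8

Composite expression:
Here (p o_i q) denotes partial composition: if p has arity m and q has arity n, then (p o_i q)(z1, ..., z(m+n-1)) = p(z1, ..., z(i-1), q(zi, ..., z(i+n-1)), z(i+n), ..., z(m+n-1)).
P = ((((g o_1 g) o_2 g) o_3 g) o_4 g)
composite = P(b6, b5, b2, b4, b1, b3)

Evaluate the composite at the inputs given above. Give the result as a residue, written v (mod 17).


1 (mod 17)


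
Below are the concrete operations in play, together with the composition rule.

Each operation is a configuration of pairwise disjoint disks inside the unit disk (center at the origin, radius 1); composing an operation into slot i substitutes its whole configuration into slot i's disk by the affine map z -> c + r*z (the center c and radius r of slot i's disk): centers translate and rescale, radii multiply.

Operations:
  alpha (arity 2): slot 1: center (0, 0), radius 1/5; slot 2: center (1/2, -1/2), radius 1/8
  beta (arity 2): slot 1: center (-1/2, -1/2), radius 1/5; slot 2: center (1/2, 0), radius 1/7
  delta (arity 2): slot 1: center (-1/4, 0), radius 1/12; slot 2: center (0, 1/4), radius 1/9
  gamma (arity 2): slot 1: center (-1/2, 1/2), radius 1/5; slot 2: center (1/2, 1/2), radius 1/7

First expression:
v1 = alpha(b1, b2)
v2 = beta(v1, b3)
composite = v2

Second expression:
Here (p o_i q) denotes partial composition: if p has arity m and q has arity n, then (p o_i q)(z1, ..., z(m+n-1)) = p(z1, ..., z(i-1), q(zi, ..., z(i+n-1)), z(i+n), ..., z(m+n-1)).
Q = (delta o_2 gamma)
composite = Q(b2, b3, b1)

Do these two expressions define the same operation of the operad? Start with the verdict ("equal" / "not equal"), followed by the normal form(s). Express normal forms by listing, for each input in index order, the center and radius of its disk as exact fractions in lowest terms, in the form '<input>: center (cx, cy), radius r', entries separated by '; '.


not equal: they reduce to b1: center (-1/2, -1/2), radius 1/25; b2: center (-2/5, -3/5), radius 1/40; b3: center (1/2, 0), radius 1/7 and b1: center (1/18, 11/36), radius 1/63; b2: center (-1/4, 0), radius 1/12; b3: center (-1/18, 11/36), radius 1/45

The first composite normalizes to b1: center (-1/2, -1/2), radius 1/25; b2: center (-2/5, -3/5), radius 1/40; b3: center (1/2, 0), radius 1/7
The second composite normalizes to b1: center (1/18, 11/36), radius 1/63; b2: center (-1/4, 0), radius 1/12; b3: center (-1/18, 11/36), radius 1/45
Distinct normal forms: not equal.


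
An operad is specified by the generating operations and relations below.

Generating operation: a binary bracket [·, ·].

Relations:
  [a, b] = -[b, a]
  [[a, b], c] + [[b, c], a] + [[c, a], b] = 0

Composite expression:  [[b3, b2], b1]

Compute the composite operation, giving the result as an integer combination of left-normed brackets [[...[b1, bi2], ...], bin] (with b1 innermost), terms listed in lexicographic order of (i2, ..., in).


[[b1, b2], b3] - [[b1, b3], b2]

Antisymmetry and Jacobi reduce to b1-anchored left-normed brackets.
Composite bracket: [[b3, b2], b1]
Applying ab - ba throughout gives 4 signed words (2^2 = 4).
Coefficients come from the b1-initial words:
  b1b2b3 (sign +1) contributes +[[b1, b2], b3]
  b1b3b2 (sign -1) contributes -[[b1, b3], b2]


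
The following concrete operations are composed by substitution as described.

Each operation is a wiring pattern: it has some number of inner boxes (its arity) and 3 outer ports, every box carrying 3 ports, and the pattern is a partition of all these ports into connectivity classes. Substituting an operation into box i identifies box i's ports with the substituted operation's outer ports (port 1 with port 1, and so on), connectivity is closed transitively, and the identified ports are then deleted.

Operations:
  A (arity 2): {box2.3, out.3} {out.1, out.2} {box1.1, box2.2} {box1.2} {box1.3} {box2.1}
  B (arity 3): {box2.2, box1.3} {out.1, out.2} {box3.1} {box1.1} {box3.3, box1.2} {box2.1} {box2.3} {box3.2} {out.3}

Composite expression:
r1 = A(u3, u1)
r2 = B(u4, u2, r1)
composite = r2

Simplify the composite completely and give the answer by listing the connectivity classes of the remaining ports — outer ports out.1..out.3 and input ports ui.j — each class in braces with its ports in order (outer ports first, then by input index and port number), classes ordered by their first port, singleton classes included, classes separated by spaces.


Substituting into B glues patterns; closure does the rest.
composing A on (u3, u1), with out.j its own outer ports: {out.1, out.2} {out.3, u1.3} {u1.1} {u1.2, u3.1} {u3.2} {u3.3}
composing B on (u4, u2, u3, u1), with out.j its own outer ports: {out.1, out.2} {out.3} {u1.1} {u1.2, u3.1} {u1.3, u4.2} {u2.1} {u2.2, u4.3} {u2.3} {u3.2} {u3.3} {u4.1}

{out.1, out.2} {out.3} {u1.1} {u1.2, u3.1} {u1.3, u4.2} {u2.1} {u2.2, u4.3} {u2.3} {u3.2} {u3.3} {u4.1}


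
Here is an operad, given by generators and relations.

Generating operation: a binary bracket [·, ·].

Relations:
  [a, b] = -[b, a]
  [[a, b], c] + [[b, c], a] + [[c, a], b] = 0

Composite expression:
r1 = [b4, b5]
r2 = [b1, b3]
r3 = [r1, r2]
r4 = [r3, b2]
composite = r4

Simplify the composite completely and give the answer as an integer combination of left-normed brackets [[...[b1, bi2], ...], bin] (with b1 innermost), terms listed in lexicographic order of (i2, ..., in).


-[[[[b1, b3], b4], b5], b2] + [[[[b1, b3], b5], b4], b2]

Left-normed coefficients sit on the b1-initial expansion words.
Composite bracket: [[[b4, b5], [b1, b3]], b2]
Full expansion: 16 signed words from ab - ba (2^4 = 16).
Only words starting with b1 matter:
  word b1b3b4b5b2 has sign -1, contributing -[[[[b1, b3], b4], b5], b2]
  word b1b3b5b4b2 has sign +1, contributing +[[[[b1, b3], b5], b4], b2]


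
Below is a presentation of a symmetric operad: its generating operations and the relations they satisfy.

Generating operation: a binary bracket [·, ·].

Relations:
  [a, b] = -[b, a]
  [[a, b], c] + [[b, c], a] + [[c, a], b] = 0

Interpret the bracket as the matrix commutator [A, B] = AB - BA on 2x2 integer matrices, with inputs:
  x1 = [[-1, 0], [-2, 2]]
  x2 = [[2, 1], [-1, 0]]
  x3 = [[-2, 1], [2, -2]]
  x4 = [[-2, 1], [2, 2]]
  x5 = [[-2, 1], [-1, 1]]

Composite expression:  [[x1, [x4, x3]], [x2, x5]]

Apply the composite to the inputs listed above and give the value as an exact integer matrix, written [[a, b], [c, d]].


[[-60, -80], [80, 60]]

[x4, x3] = [[0, -4], [8, 0]]
[x1, [x4, x3]] = [[-8, 12], [24, 8]]
[x2, x5] = [[0, 5], [5, 0]]
[[x1, [x4, x3]], [x2, x5]] = [[-60, -80], [80, 60]]


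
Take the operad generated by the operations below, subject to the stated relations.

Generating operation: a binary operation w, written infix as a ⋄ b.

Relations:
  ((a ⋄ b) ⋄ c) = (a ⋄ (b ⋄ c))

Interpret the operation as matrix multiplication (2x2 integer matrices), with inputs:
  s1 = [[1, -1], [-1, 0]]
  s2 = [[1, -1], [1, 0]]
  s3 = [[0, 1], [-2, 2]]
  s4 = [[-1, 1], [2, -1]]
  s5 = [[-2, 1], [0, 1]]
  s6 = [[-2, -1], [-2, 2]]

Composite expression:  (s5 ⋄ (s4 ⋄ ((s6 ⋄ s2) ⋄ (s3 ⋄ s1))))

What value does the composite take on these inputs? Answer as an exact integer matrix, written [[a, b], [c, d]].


(s6 ⋄ s2) = [[-3, 2], [0, 2]]
(s3 ⋄ s1) = [[-1, 0], [-4, 2]]
((s6 ⋄ s2) ⋄ (s3 ⋄ s1)) = [[-5, 4], [-8, 4]]
(s4 ⋄ ((s6 ⋄ s2) ⋄ (s3 ⋄ s1))) = [[-3, 0], [-2, 4]]
(s5 ⋄ (s4 ⋄ ((s6 ⋄ s2) ⋄ (s3 ⋄ s1)))) = [[4, 4], [-2, 4]]

[[4, 4], [-2, 4]]


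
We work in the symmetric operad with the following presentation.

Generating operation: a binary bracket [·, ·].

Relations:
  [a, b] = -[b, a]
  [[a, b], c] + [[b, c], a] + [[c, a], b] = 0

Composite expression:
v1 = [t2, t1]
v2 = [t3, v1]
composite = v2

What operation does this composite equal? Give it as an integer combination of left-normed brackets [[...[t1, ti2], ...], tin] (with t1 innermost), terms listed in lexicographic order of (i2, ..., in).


[[t1, t2], t3]


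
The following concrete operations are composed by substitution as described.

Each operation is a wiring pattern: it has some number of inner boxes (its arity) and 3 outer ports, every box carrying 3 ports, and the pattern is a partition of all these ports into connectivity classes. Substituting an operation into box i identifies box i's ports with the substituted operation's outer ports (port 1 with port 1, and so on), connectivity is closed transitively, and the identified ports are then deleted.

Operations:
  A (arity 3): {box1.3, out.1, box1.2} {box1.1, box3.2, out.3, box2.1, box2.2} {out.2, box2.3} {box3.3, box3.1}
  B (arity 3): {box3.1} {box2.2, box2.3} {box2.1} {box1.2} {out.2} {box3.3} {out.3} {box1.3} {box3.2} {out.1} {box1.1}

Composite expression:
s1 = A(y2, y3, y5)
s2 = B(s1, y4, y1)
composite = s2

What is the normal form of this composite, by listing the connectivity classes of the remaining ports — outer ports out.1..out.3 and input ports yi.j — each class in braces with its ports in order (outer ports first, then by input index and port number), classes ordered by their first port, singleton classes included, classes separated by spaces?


Two ports join when wires chain via B-identified ports.
the subtree at A composes to {out.1, y2.2, y2.3} {out.2, y3.3} {out.3, y2.1, y3.1, y3.2, y5.2} {y5.1, y5.3} on (y2, y3, y5); out.j = own outer ports
the subtree at B composes to {out.1} {out.2} {out.3} {y1.1} {y1.2} {y1.3} {y2.1, y3.1, y3.2, y5.2} {y2.2, y2.3} {y3.3} {y4.1} {y4.2, y4.3} {y5.1, y5.3} on (y2, y3, y5, y4, y1); out.j = own outer ports

{out.1} {out.2} {out.3} {y1.1} {y1.2} {y1.3} {y2.1, y3.1, y3.2, y5.2} {y2.2, y2.3} {y3.3} {y4.1} {y4.2, y4.3} {y5.1, y5.3}


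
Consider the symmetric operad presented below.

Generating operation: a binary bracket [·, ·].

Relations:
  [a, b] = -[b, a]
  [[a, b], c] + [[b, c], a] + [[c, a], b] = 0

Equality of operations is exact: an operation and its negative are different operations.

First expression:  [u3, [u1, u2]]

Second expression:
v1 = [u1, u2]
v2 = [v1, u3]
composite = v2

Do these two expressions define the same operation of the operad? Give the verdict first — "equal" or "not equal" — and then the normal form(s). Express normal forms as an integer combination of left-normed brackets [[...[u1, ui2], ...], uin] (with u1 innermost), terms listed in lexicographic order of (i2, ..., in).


not equal; first: -[[u1, u2], u3]; second: [[u1, u2], u3]

Reducing the first expression gives -[[u1, u2], u3]
Reducing the second expression gives [[u1, u2], u3]
No match — not equal.


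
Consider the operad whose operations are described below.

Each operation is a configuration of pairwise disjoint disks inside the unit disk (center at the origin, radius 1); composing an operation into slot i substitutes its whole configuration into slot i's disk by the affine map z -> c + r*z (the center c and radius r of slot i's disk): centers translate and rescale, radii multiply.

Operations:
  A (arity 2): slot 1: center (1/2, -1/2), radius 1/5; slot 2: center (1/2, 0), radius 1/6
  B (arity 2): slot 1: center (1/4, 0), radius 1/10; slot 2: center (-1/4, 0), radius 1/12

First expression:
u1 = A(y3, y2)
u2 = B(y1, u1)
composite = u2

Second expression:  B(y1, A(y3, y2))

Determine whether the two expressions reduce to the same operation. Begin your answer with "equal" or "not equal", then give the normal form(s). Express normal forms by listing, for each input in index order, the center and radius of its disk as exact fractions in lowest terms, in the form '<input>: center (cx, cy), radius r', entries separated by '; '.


equal: each reduces to y1: center (1/4, 0), radius 1/10; y2: center (-5/24, 0), radius 1/72; y3: center (-5/24, -1/24), radius 1/60

Reducing the first expression gives y1: center (1/4, 0), radius 1/10; y2: center (-5/24, 0), radius 1/72; y3: center (-5/24, -1/24), radius 1/60
Reducing the second expression gives y1: center (1/4, 0), radius 1/10; y2: center (-5/24, 0), radius 1/72; y3: center (-5/24, -1/24), radius 1/60
Same normal form: equal.


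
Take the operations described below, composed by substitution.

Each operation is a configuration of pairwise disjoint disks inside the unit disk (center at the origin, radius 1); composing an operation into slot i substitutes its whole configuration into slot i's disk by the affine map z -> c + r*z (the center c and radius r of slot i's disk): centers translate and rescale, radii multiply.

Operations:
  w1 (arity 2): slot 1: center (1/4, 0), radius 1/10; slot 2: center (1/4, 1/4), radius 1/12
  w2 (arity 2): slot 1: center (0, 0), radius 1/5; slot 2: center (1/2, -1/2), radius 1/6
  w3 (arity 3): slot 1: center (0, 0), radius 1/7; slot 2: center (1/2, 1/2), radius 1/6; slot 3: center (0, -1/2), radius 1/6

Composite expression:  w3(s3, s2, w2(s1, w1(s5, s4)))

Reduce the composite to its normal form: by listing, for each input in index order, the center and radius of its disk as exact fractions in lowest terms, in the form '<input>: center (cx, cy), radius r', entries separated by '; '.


s1: center (0, -1/2), radius 1/30; s2: center (1/2, 1/2), radius 1/6; s3: center (0, 0), radius 1/7; s4: center (13/144, -83/144), radius 1/432; s5: center (13/144, -7/12), radius 1/360

Nesting under w3 composes maps z -> c + r*z down each s-path.
s3: after 1 affine step, its disk has center (0, 0), radius 1/7
s2: after 1 affine step, its disk has center (1/2, 1/2), radius 1/6
s1: after 2 affine steps, its disk has center (0, -1/2), radius 1/30
s5: after 3 affine steps, its disk has center (13/144, -7/12), radius 1/360
s4: after 3 affine steps, its disk has center (13/144, -83/144), radius 1/432


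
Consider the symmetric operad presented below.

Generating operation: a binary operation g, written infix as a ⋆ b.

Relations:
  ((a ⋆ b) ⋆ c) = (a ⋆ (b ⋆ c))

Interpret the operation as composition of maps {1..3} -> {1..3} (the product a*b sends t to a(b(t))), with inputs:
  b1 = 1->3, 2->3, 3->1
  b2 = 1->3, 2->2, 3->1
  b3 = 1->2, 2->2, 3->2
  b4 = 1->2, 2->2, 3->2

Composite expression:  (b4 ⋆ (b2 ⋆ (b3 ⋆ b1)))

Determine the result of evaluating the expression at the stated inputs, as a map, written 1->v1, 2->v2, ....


1->2, 2->2, 3->2

(b3 ⋆ b1) = 1->2, 2->2, 3->2
(b2 ⋆ (b3 ⋆ b1)) = 1->2, 2->2, 3->2
(b4 ⋆ (b2 ⋆ (b3 ⋆ b1))) = 1->2, 2->2, 3->2


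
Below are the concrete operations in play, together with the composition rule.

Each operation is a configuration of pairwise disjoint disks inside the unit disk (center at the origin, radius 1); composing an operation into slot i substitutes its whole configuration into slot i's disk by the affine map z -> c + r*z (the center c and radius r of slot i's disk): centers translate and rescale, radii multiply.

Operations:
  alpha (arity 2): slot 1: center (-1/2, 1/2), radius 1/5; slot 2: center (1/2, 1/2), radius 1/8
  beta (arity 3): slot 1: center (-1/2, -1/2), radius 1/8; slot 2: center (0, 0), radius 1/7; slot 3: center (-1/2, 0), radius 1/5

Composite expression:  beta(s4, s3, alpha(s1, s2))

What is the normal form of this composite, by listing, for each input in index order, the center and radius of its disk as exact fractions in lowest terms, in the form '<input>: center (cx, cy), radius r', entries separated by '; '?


s1: center (-3/5, 1/10), radius 1/25; s2: center (-2/5, 1/10), radius 1/40; s3: center (0, 0), radius 1/7; s4: center (-1/2, -1/2), radius 1/8

Below beta, radii multiply path by path; the s-disk centers shift.
input s4: applying the 1 nested substitution gives center (-1/2, -1/2), radius 1/8
input s3: applying the 1 nested substitution gives center (0, 0), radius 1/7
input s1: applying the 2 nested substitutions gives center (-3/5, 1/10), radius 1/25
input s2: applying the 2 nested substitutions gives center (-2/5, 1/10), radius 1/40


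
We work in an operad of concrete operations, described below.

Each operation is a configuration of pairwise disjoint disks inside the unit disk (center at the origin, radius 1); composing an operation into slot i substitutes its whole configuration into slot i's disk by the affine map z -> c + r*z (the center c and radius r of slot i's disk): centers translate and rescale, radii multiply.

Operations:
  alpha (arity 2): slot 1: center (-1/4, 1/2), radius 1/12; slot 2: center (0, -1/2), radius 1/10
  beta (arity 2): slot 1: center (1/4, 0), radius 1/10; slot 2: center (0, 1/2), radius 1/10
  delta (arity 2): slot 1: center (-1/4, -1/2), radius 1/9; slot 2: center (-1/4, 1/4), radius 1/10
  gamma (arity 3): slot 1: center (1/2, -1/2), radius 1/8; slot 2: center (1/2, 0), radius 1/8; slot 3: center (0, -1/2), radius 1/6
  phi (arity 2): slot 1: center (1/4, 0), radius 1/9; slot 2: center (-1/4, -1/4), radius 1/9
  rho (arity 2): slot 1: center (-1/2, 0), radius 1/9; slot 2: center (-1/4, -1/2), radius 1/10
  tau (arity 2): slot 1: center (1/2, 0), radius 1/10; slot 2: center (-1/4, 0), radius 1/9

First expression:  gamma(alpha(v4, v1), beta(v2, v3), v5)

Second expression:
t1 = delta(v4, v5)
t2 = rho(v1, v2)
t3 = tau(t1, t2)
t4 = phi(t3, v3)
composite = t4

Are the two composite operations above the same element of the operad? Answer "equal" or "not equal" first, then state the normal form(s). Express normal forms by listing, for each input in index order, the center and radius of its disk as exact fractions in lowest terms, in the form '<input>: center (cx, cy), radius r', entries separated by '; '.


not equal; first: v1: center (1/2, -9/16), radius 1/80; v2: center (17/32, 0), radius 1/80; v3: center (1/2, 1/16), radius 1/80; v4: center (15/32, -7/16), radius 1/96; v5: center (0, -1/2), radius 1/6; second: v1: center (35/162, 0), radius 1/729; v2: center (71/324, -1/162), radius 1/810; v3: center (-1/4, -1/4), radius 1/9; v4: center (109/360, -1/180), radius 1/810; v5: center (109/360, 1/360), radius 1/900

Reducing the first expression gives v1: center (1/2, -9/16), radius 1/80; v2: center (17/32, 0), radius 1/80; v3: center (1/2, 1/16), radius 1/80; v4: center (15/32, -7/16), radius 1/96; v5: center (0, -1/2), radius 1/6
Reducing the second expression gives v1: center (35/162, 0), radius 1/729; v2: center (71/324, -1/162), radius 1/810; v3: center (-1/4, -1/4), radius 1/9; v4: center (109/360, -1/180), radius 1/810; v5: center (109/360, 1/360), radius 1/900
They disagree, so not equal.


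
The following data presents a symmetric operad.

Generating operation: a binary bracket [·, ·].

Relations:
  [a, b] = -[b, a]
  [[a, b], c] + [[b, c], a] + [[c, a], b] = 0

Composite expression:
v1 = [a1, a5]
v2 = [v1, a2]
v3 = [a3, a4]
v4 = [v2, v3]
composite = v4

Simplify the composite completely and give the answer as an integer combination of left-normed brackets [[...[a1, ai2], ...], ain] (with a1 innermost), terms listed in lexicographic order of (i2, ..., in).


[[[[a1, a5], a2], a3], a4] - [[[[a1, a5], a2], a4], a3]

Expand each bracket as ab - ba; the a1-initial words give the coefficients.
Composite bracket: [[[a1, a5], a2], [a3, a4]]
The bracket unfolds into 16 signed words via [a, b] = ab - ba (2^4 = 16).
Coefficients come from the a1-initial words:
  a1a5a2a3a4 (sign +1) contributes +[[[[a1, a5], a2], a3], a4]
  a1a5a2a4a3 (sign -1) contributes -[[[[a1, a5], a2], a4], a3]


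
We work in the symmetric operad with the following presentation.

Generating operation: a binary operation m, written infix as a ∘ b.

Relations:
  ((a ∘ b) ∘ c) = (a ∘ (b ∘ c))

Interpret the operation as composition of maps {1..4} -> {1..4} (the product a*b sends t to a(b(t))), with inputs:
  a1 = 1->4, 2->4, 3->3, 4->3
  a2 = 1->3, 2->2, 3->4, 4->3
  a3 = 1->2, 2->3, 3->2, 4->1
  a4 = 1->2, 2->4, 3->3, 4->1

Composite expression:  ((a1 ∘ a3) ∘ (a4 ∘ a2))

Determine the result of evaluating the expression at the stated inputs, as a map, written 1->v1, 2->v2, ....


(a1 ∘ a3) = 1->4, 2->3, 3->4, 4->4
(a4 ∘ a2) = 1->3, 2->4, 3->1, 4->3
((a1 ∘ a3) ∘ (a4 ∘ a2)) = 1->4, 2->4, 3->4, 4->4

1->4, 2->4, 3->4, 4->4


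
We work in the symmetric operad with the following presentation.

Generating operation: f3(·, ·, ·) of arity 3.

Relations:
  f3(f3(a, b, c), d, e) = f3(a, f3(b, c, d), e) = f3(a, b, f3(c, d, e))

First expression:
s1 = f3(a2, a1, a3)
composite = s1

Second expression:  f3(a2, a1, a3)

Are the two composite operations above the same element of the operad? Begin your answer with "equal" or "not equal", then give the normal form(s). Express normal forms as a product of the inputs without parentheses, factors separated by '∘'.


The first composite normalizes to a2 ∘ a1 ∘ a3
The second composite normalizes to a2 ∘ a1 ∘ a3
Same normal form: equal.

equal; both compose to a2 ∘ a1 ∘ a3


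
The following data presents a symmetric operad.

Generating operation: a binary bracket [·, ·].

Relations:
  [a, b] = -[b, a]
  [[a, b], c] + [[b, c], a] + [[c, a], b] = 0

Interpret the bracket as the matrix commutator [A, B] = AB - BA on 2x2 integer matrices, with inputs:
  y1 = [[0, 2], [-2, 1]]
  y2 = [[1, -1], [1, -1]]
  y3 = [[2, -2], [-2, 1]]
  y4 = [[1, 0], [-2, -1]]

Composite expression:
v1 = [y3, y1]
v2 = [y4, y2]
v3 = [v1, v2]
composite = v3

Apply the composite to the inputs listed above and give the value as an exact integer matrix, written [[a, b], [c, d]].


[[8, -32], [80, -8]]

[y3, y1] = [[8, 0], [4, -8]]
[y4, y2] = [[-2, -2], [-6, 2]]
[[y3, y1], [y4, y2]] = [[8, -32], [80, -8]]


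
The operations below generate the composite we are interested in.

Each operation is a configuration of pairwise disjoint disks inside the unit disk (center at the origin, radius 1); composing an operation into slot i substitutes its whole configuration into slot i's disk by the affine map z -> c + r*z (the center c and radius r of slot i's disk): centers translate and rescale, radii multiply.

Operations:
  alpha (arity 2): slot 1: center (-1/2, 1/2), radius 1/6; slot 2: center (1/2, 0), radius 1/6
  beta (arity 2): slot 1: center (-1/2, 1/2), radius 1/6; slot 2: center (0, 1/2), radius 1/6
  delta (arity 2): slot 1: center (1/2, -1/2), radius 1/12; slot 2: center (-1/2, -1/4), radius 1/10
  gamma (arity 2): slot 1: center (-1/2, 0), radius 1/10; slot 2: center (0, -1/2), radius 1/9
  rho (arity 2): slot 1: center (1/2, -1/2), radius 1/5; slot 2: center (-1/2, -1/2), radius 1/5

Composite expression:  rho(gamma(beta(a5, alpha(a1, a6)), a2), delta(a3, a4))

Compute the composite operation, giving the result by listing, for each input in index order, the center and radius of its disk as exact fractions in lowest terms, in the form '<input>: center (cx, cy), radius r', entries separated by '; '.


a1: center (239/600, -293/600), radius 1/1800; a2: center (1/2, -3/5), radius 1/45; a3: center (-2/5, -3/5), radius 1/60; a4: center (-3/5, -11/20), radius 1/50; a5: center (39/100, -49/100), radius 1/300; a6: center (241/600, -49/100), radius 1/1800

Each a-disk chains the slot maps above it in rho; radii multiply.
a5: after 3 affine steps, its disk has center (39/100, -49/100), radius 1/300
a1: after 4 affine steps, its disk has center (239/600, -293/600), radius 1/1800
a6: after 4 affine steps, its disk has center (241/600, -49/100), radius 1/1800
a2: after 2 affine steps, its disk has center (1/2, -3/5), radius 1/45
a3: after 2 affine steps, its disk has center (-2/5, -3/5), radius 1/60
a4: after 2 affine steps, its disk has center (-3/5, -11/20), radius 1/50


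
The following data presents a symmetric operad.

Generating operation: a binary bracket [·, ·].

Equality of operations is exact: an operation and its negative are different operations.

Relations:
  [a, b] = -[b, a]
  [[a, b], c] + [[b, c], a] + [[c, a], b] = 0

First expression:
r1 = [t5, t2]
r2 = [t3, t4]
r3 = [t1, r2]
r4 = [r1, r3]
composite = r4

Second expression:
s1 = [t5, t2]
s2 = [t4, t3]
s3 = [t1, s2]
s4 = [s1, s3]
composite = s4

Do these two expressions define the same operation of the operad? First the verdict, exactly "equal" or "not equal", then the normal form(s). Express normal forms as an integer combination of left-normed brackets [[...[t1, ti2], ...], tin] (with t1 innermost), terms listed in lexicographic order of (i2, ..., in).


not equal; the first gives [[[[t1, t3], t4], t2], t5] - [[[[t1, t3], t4], t5], t2] - [[[[t1, t4], t3], t2], t5] + [[[[t1, t4], t3], t5], t2] and the second -[[[[t1, t3], t4], t2], t5] + [[[[t1, t3], t4], t5], t2] + [[[[t1, t4], t3], t2], t5] - [[[[t1, t4], t3], t5], t2]

The first expression reduces to [[[[t1, t3], t4], t2], t5] - [[[[t1, t3], t4], t5], t2] - [[[[t1, t4], t3], t2], t5] + [[[[t1, t4], t3], t5], t2]
The second expression reduces to -[[[[t1, t3], t4], t2], t5] + [[[[t1, t3], t4], t5], t2] + [[[[t1, t4], t3], t2], t5] - [[[[t1, t4], t3], t5], t2]
They disagree, so not equal.


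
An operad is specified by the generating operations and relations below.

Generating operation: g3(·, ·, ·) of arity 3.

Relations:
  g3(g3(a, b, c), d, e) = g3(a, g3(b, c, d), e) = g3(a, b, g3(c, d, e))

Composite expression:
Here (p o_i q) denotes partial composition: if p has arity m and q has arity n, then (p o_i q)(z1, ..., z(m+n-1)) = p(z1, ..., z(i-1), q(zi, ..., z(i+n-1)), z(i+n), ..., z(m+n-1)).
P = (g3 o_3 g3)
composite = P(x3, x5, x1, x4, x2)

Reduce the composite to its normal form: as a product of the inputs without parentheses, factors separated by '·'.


x3 · x5 · x1 · x4 · x2

Every regrouping of g3 is equal, so read the x-inputs in written order.
g3(x1, x4, x2) reduces to x1 · x4 · x2
g3(x3, x5, g3(x1, x4, x2)) reduces to x3 · x5 · x1 · x4 · x2


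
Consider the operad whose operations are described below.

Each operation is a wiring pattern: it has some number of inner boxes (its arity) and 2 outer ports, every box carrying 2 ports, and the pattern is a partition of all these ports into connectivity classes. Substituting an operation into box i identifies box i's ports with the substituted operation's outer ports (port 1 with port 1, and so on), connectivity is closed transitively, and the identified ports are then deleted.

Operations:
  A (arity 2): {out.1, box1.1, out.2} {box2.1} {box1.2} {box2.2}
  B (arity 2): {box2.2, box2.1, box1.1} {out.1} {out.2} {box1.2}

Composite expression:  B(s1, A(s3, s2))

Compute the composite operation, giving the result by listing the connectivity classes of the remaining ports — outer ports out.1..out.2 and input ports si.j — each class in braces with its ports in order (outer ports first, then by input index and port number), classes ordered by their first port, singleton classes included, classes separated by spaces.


Treat the ports identified at B as solder joints: merge, then drop.
through A, on inputs (s3, s2): {out.1, out.2, s3.1} {s2.1} {s2.2} {s3.2} (out.j = stage outer ports)
through B, on inputs (s1, s3, s2): {out.1} {out.2} {s1.1, s3.1} {s1.2} {s2.1} {s2.2} {s3.2} (out.j = stage outer ports)

{out.1} {out.2} {s1.1, s3.1} {s1.2} {s2.1} {s2.2} {s3.2}


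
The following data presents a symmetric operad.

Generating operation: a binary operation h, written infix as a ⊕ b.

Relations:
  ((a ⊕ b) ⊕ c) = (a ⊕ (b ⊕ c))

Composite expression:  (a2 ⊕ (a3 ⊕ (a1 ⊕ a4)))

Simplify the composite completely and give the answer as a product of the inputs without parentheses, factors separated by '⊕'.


Under associativity of h, the answer is the a's in reading order.
(a1 ⊕ a4) spells out as a1 ⊕ a4
(a3 ⊕ (a1 ⊕ a4)) spells out as a3 ⊕ a1 ⊕ a4
(a2 ⊕ (a3 ⊕ (a1 ⊕ a4))) spells out as a2 ⊕ a3 ⊕ a1 ⊕ a4

a2 ⊕ a3 ⊕ a1 ⊕ a4


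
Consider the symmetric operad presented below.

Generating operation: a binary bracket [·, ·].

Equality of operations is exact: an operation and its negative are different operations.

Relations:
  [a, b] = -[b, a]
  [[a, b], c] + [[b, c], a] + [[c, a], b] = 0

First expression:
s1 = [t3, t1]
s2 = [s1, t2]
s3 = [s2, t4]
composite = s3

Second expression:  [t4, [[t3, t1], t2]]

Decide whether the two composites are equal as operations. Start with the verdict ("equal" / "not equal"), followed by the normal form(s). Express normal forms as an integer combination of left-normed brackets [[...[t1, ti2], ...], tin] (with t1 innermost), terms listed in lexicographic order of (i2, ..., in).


The first expression, normalized: -[[[t1, t3], t2], t4]
The second expression, normalized: [[[t1, t3], t2], t4]
No match — not equal.

not equal: they reduce to -[[[t1, t3], t2], t4] and [[[t1, t3], t2], t4]
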